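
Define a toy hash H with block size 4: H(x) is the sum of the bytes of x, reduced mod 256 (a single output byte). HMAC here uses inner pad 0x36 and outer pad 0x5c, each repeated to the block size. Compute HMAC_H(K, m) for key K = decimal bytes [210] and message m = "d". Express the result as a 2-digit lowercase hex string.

8c

Key decimal bytes [210] = d2 is 1 byte ≤ B = 4; zero-pad to 4 bytes: K' = d2 00 00 00.
K' ⊕ ipad = e4 36 36 36.  K' ⊕ opad = 8e 5c 5c 5c.
Inner input = (K'⊕ipad) ∥ m = e4 36 36 36 ∥ 64.
Inner hash: sum = 228+54+54+54+100 = 490; mod 256 = 234 → ea.
Outer input = (K'⊕opad) ∥ inner = 8e 5c 5c 5c ∥ ea.
Outer hash (tag): sum = 142+92+92+92+234 = 652; mod 256 = 140 → 8c.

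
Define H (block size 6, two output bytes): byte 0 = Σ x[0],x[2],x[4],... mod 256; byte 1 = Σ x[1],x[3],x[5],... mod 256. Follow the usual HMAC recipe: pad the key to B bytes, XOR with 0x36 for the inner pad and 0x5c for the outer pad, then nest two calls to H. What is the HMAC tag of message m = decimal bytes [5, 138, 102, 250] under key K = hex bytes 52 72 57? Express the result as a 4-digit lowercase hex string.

Key hex bytes 52 72 57 is 3 bytes ≤ B = 6; zero-pad to 6 bytes: K' = 52 72 57 00 00 00.
K' ⊕ ipad = 64 44 61 36 36 36.  K' ⊕ opad = 0e 2e 0b 5c 5c 5c.
Inner input = (K'⊕ipad) ∥ m = 64 44 61 36 36 36 ∥ 05 8a 66 fa.
Inner hash: even-index sum = 358 mod 256 = 102; odd-index sum = 564 mod 256 = 52 → 66 34.
Outer input = (K'⊕opad) ∥ inner = 0e 2e 0b 5c 5c 5c ∥ 66 34.
Outer hash (tag): even-index sum = 219 mod 256 = 219; odd-index sum = 282 mod 256 = 26 → db 1a.

db1a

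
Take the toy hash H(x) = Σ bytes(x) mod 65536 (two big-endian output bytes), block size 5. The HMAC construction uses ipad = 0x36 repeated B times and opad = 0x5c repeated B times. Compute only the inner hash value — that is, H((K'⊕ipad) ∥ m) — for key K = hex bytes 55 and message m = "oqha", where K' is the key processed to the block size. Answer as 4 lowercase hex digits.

02e4

Key hex bytes 55 is 1 byte ≤ B = 5; zero-pad to 5 bytes: K' = 55 00 00 00 00.
K' ⊕ ipad = 63 36 36 36 36.
Inner input = 63 36 36 36 36 ∥ 6f 71 68 61.
Inner hash: sum = 99+54+54+54+54+111+113+104+97 = 740 → 02 e4.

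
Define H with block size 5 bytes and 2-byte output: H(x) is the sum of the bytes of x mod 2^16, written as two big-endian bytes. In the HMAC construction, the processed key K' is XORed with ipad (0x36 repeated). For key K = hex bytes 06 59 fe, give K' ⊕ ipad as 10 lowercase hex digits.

306fc83636

Key hex bytes 06 59 fe is 3 bytes ≤ B = 5; zero-pad to 5 bytes: K' = 06 59 fe 00 00.
XOR each byte with 0x36: 06⊕36=30, 59⊕36=6f, fe⊕36=c8, 00⊕36=36, 00⊕36=36.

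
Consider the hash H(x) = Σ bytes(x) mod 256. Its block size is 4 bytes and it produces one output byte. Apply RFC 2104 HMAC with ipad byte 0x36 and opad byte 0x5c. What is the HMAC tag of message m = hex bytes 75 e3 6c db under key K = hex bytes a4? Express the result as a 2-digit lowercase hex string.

df

Key hex bytes a4 is 1 byte ≤ B = 4; zero-pad to 4 bytes: K' = a4 00 00 00.
K' ⊕ ipad = 92 36 36 36.  K' ⊕ opad = f8 5c 5c 5c.
Inner input = (K'⊕ipad) ∥ m = 92 36 36 36 ∥ 75 e3 6c db.
Inner hash: sum = 146+54+54+54+117+227+108+219 = 979; mod 256 = 211 → d3.
Outer input = (K'⊕opad) ∥ inner = f8 5c 5c 5c ∥ d3.
Outer hash (tag): sum = 248+92+92+92+211 = 735; mod 256 = 223 → df.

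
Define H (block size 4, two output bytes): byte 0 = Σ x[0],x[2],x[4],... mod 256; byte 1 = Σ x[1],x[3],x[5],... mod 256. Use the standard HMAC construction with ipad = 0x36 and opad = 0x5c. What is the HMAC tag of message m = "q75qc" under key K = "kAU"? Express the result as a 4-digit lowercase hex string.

09ce

Key "kAU" = 6b 41 55 is 3 bytes ≤ B = 4; zero-pad to 4 bytes: K' = 6b 41 55 00.
K' ⊕ ipad = 5d 77 63 36.  K' ⊕ opad = 37 1d 09 5c.
Inner input = (K'⊕ipad) ∥ m = 5d 77 63 36 ∥ 71 37 35 71 63.
Inner hash: even-index sum = 457 mod 256 = 201; odd-index sum = 341 mod 256 = 85 → c9 55.
Outer input = (K'⊕opad) ∥ inner = 37 1d 09 5c ∥ c9 55.
Outer hash (tag): even-index sum = 265 mod 256 = 9; odd-index sum = 206 mod 256 = 206 → 09 ce.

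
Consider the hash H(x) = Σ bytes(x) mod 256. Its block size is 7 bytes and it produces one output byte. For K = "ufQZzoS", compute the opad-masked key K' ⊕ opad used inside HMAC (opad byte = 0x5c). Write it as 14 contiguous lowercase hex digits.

Key "ufQZzoS" = 75 66 51 5a 7a 6f 53 is exactly B = 7 bytes: K' = 75 66 51 5a 7a 6f 53.
XOR each byte with 0x5c: 75⊕5c=29, 66⊕5c=3a, 51⊕5c=0d, 5a⊕5c=06, 7a⊕5c=26, 6f⊕5c=33, 53⊕5c=0f.

293a0d0626330f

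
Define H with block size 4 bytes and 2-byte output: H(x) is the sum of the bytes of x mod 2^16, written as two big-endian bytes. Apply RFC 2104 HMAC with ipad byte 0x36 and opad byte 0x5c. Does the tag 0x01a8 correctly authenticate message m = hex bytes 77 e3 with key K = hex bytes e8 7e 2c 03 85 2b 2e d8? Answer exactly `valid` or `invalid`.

valid

Key hex bytes e8 7e 2c 03 85 2b 2e d8 is 8 bytes > B = 4, so hash it first: H(key) = 03 4b, then zero-pad to 4 bytes: K' = 03 4b 00 00.
K' ⊕ ipad = 35 7d 36 36; K' ⊕ opad = 5f 17 5c 5c.
Inner hash: sum = 53+125+54+54+119+227 = 632 → 02 78.
Outer hash (recomputed tag): sum = 95+23+92+92+2+120 = 424 → 01 a8.
Recomputed tag = 01a8; claimed = 01a8 → match.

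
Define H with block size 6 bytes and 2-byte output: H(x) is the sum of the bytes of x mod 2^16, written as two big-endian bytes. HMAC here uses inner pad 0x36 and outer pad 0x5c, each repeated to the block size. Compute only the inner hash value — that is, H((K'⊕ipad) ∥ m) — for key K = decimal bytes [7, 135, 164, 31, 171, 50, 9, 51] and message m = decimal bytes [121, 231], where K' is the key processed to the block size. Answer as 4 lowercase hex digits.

02c8

Key decimal bytes [7, 135, 164, 31, 171, 50, 9, 51] = 07 87 a4 1f ab 32 09 33 is 8 bytes > B = 6, so hash it first: H(key) = 02 6a, then zero-pad to 6 bytes: K' = 02 6a 00 00 00 00.
K' ⊕ ipad = 34 5c 36 36 36 36.
Inner input = 34 5c 36 36 36 36 ∥ 79 e7.
Inner hash: sum = 52+92+54+54+54+54+121+231 = 712 → 02 c8.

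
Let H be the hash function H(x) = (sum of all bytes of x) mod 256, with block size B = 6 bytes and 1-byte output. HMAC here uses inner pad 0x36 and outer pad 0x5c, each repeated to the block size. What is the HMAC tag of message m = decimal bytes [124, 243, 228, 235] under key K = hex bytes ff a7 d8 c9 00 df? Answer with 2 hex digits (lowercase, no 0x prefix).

3a

Key hex bytes ff a7 d8 c9 00 df is exactly B = 6 bytes: K' = ff a7 d8 c9 00 df.
K' ⊕ ipad = c9 91 ee ff 36 e9.  K' ⊕ opad = a3 fb 84 95 5c 83.
Inner input = (K'⊕ipad) ∥ m = c9 91 ee ff 36 e9 ∥ 7c f3 e4 eb.
Inner hash: sum = 201+145+238+255+54+233+124+243+228+235 = 1956; mod 256 = 164 → a4.
Outer input = (K'⊕opad) ∥ inner = a3 fb 84 95 5c 83 ∥ a4.
Outer hash (tag): sum = 163+251+132+149+92+131+164 = 1082; mod 256 = 58 → 3a.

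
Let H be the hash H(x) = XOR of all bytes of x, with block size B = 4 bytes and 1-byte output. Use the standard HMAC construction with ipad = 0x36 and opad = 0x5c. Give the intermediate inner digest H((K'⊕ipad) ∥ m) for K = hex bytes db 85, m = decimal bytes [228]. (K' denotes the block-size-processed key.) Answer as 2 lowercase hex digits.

ba

Key hex bytes db 85 is 2 bytes ≤ B = 4; zero-pad to 4 bytes: K' = db 85 00 00.
K' ⊕ ipad = ed b3 36 36.
Inner input = ed b3 36 36 ∥ e4.
Inner hash: XOR ed⊕b3⊕36⊕36⊕e4 = ba.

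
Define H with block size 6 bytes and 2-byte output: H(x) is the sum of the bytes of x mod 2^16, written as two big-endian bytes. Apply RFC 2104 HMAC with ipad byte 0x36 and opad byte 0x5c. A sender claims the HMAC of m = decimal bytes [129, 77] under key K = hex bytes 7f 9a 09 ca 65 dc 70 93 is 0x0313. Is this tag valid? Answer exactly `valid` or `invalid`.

valid

Key hex bytes 7f 9a 09 ca 65 dc 70 93 is 8 bytes > B = 6, so hash it first: H(key) = 04 30, then zero-pad to 6 bytes: K' = 04 30 00 00 00 00.
K' ⊕ ipad = 32 06 36 36 36 36; K' ⊕ opad = 58 6c 5c 5c 5c 5c.
Inner hash: sum = 50+6+54+54+54+54+129+77 = 478 → 01 de.
Outer hash (recomputed tag): sum = 88+108+92+92+92+92+1+222 = 787 → 03 13.
Recomputed tag = 0313; claimed = 0313 → match.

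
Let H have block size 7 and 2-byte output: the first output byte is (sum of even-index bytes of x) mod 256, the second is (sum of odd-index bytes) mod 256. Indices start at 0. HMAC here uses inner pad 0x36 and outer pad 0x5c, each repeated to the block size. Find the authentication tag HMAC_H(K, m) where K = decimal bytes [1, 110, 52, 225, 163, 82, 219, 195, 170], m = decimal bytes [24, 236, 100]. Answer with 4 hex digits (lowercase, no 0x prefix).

Key decimal bytes [1, 110, 52, 225, 163, 82, 219, 195, 170] = 01 6e 34 e1 a3 52 db c3 aa is 9 bytes > B = 7, so hash it first: H(key) = 5d 64, then zero-pad to 7 bytes: K' = 5d 64 00 00 00 00 00.
K' ⊕ ipad = 6b 52 36 36 36 36 36.  K' ⊕ opad = 01 38 5c 5c 5c 5c 5c.
Inner input = (K'⊕ipad) ∥ m = 6b 52 36 36 36 36 36 ∥ 18 ec 64.
Inner hash: even-index sum = 505 mod 256 = 249; odd-index sum = 314 mod 256 = 58 → f9 3a.
Outer input = (K'⊕opad) ∥ inner = 01 38 5c 5c 5c 5c 5c ∥ f9 3a.
Outer hash (tag): even-index sum = 335 mod 256 = 79; odd-index sum = 489 mod 256 = 233 → 4f e9.

4fe9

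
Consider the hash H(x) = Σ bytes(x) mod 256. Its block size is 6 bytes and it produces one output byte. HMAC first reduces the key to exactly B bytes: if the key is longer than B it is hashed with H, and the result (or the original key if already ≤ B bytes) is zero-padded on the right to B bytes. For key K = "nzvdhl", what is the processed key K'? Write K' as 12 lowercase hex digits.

6e7a7664686c

Key "nzvdhl" = 6e 7a 76 64 68 6c is exactly B = 6 bytes: K' = 6e 7a 76 64 68 6c.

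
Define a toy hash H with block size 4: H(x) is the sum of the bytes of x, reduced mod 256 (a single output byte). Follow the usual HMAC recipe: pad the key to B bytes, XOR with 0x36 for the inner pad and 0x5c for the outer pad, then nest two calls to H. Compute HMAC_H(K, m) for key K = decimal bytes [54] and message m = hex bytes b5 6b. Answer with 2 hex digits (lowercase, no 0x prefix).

40

Key decimal bytes [54] = 36 is 1 byte ≤ B = 4; zero-pad to 4 bytes: K' = 36 00 00 00.
K' ⊕ ipad = 00 36 36 36.  K' ⊕ opad = 6a 5c 5c 5c.
Inner input = (K'⊕ipad) ∥ m = 00 36 36 36 ∥ b5 6b.
Inner hash: sum = 0+54+54+54+181+107 = 450; mod 256 = 194 → c2.
Outer input = (K'⊕opad) ∥ inner = 6a 5c 5c 5c ∥ c2.
Outer hash (tag): sum = 106+92+92+92+194 = 576; mod 256 = 64 → 40.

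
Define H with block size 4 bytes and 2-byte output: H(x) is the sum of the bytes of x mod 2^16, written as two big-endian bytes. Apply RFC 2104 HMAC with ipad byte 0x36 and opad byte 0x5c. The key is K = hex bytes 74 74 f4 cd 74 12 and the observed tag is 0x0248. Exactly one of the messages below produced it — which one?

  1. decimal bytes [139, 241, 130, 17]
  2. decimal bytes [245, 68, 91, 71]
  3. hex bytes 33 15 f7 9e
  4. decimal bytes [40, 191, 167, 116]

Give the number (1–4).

Key hex bytes 74 74 f4 cd 74 12 is 6 bytes > B = 4, so hash it first: H(key) = 03 2f, then zero-pad to 4 bytes: K' = 03 2f 00 00.
K' ⊕ ipad = 35 19 36 36; K' ⊕ opad = 5f 73 5c 5c.
m1: inner = H(35 19 36 36 8b f1 82 11) = 02 c9; tag = H(5f 73 5c 5c 02 c9) = 0255
m2: inner = H(35 19 36 36 f5 44 5b 47) = 02 95; tag = H(5f 73 5c 5c 02 95) = 0221
m3: inner = H(35 19 36 36 33 15 f7 9e) = 02 97; tag = H(5f 73 5c 5c 02 97) = 0223
m4: inner = H(35 19 36 36 28 bf a7 74) = 02 bc; tag = H(5f 73 5c 5c 02 bc) = 0248 ← matches

4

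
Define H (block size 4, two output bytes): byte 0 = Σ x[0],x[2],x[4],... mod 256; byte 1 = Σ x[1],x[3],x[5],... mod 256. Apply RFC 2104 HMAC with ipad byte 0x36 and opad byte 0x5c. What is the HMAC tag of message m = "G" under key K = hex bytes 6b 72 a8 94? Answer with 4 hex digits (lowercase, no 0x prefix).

6ddc

Key hex bytes 6b 72 a8 94 is exactly B = 4 bytes: K' = 6b 72 a8 94.
K' ⊕ ipad = 5d 44 9e a2.  K' ⊕ opad = 37 2e f4 c8.
Inner input = (K'⊕ipad) ∥ m = 5d 44 9e a2 ∥ 47.
Inner hash: even-index sum = 322 mod 256 = 66; odd-index sum = 230 mod 256 = 230 → 42 e6.
Outer input = (K'⊕opad) ∥ inner = 37 2e f4 c8 ∥ 42 e6.
Outer hash (tag): even-index sum = 365 mod 256 = 109; odd-index sum = 476 mod 256 = 220 → 6d dc.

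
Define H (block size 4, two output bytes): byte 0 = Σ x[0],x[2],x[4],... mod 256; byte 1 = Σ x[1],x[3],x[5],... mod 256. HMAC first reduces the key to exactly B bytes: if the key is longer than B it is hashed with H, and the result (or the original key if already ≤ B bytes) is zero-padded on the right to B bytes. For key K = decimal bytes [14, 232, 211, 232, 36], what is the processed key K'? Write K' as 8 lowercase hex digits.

|K| = 5 > B = 4, so first hash the key.
H(K): even-index sum = 261 mod 256 = 5; odd-index sum = 464 mod 256 = 208 → 05 d0.
Zero-pad H(K) = 05 d0 to 4 bytes: K' = 05 d0 00 00.

05d00000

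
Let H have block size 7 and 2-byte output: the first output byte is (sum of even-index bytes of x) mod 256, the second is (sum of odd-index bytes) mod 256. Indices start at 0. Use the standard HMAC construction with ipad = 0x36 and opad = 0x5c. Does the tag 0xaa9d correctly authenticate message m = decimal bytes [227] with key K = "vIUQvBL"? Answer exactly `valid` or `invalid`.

Key "vIUQvBL" = 76 49 55 51 76 42 4c is exactly B = 7 bytes: K' = 76 49 55 51 76 42 4c.
K' ⊕ ipad = 40 7f 63 67 40 74 7a; K' ⊕ opad = 2a 15 09 0d 2a 1e 10.
Inner hash: even-index sum = 349 mod 256 = 93; odd-index sum = 573 mod 256 = 61 → 5d 3d.
Outer hash (recomputed tag): even-index sum = 170 mod 256 = 170; odd-index sum = 157 mod 256 = 157 → aa 9d.
Recomputed tag = aa9d; claimed = aa9d → match.

valid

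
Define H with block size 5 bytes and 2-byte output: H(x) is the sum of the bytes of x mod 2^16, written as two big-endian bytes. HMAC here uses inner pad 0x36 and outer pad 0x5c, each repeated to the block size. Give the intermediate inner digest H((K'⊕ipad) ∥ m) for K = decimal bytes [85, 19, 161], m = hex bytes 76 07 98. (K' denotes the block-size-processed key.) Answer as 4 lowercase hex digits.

02a0

Key decimal bytes [85, 19, 161] = 55 13 a1 is 3 bytes ≤ B = 5; zero-pad to 5 bytes: K' = 55 13 a1 00 00.
K' ⊕ ipad = 63 25 97 36 36.
Inner input = 63 25 97 36 36 ∥ 76 07 98.
Inner hash: sum = 99+37+151+54+54+118+7+152 = 672 → 02 a0.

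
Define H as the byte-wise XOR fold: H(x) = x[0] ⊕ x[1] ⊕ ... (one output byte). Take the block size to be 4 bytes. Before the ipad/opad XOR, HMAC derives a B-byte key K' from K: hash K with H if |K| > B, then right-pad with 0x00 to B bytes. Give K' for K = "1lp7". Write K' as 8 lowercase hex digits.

316c7037

Key "1lp7" = 31 6c 70 37 is exactly B = 4 bytes: K' = 31 6c 70 37.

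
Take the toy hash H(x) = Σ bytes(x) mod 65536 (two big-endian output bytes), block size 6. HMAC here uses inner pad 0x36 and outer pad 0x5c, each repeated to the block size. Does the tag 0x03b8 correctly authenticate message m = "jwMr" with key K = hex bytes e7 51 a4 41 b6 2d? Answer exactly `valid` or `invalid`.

Key hex bytes e7 51 a4 41 b6 2d is exactly B = 6 bytes: K' = e7 51 a4 41 b6 2d.
K' ⊕ ipad = d1 67 92 77 80 1b; K' ⊕ opad = bb 0d f8 1d ea 71.
Inner hash: sum = 209+103+146+119+128+27+106+119+77+114 = 1148 → 04 7c.
Outer hash (recomputed tag): sum = 187+13+248+29+234+113+4+124 = 952 → 03 b8.
Recomputed tag = 03b8; claimed = 03b8 → match.

valid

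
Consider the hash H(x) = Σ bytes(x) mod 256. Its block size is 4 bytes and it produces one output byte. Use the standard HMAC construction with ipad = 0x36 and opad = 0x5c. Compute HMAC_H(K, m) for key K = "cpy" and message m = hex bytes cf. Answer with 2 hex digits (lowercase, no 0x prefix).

Key "cpy" = 63 70 79 is 3 bytes ≤ B = 4; zero-pad to 4 bytes: K' = 63 70 79 00.
K' ⊕ ipad = 55 46 4f 36.  K' ⊕ opad = 3f 2c 25 5c.
Inner input = (K'⊕ipad) ∥ m = 55 46 4f 36 ∥ cf.
Inner hash: sum = 85+70+79+54+207 = 495; mod 256 = 239 → ef.
Outer input = (K'⊕opad) ∥ inner = 3f 2c 25 5c ∥ ef.
Outer hash (tag): sum = 63+44+37+92+239 = 475; mod 256 = 219 → db.

db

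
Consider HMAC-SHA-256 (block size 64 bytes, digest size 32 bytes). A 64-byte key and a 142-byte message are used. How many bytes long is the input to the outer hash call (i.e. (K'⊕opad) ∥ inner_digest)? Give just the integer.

96

Key is 64 ≤ 64 bytes, zero-padded: |K'| = 64.
Outer input = (K'⊕opad) ∥ H(inner) → 64 + 32 = 96 bytes.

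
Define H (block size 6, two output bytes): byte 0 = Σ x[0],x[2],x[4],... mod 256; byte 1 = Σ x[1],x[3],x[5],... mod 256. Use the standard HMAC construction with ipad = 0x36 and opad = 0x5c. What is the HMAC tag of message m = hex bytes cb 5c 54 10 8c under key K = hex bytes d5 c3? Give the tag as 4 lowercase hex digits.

3b24

Key hex bytes d5 c3 is 2 bytes ≤ B = 6; zero-pad to 6 bytes: K' = d5 c3 00 00 00 00.
K' ⊕ ipad = e3 f5 36 36 36 36.  K' ⊕ opad = 89 9f 5c 5c 5c 5c.
Inner input = (K'⊕ipad) ∥ m = e3 f5 36 36 36 36 ∥ cb 5c 54 10 8c.
Inner hash: even-index sum = 762 mod 256 = 250; odd-index sum = 461 mod 256 = 205 → fa cd.
Outer input = (K'⊕opad) ∥ inner = 89 9f 5c 5c 5c 5c ∥ fa cd.
Outer hash (tag): even-index sum = 571 mod 256 = 59; odd-index sum = 548 mod 256 = 36 → 3b 24.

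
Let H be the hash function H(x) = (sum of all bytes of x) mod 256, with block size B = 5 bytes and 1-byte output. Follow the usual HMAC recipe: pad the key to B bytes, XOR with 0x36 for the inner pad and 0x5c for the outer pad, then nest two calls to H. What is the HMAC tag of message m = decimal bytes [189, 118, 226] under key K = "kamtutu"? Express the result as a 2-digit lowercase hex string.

f1

Key "kamtutu" = 6b 61 6d 74 75 74 75 is 7 bytes > B = 5, so hash it first: H(key) = 0b, then zero-pad to 5 bytes: K' = 0b 00 00 00 00.
K' ⊕ ipad = 3d 36 36 36 36.  K' ⊕ opad = 57 5c 5c 5c 5c.
Inner input = (K'⊕ipad) ∥ m = 3d 36 36 36 36 ∥ bd 76 e2.
Inner hash: sum = 61+54+54+54+54+189+118+226 = 810; mod 256 = 42 → 2a.
Outer input = (K'⊕opad) ∥ inner = 57 5c 5c 5c 5c ∥ 2a.
Outer hash (tag): sum = 87+92+92+92+92+42 = 497; mod 256 = 241 → f1.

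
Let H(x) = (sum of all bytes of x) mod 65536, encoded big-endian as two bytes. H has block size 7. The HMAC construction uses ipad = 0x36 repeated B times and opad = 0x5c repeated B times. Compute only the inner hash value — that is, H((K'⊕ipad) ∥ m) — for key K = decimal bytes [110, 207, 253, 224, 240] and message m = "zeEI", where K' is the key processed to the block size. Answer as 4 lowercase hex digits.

0591

Key decimal bytes [110, 207, 253, 224, 240] = 6e cf fd e0 f0 is 5 bytes ≤ B = 7; zero-pad to 7 bytes: K' = 6e cf fd e0 f0 00 00.
K' ⊕ ipad = 58 f9 cb d6 c6 36 36.
Inner input = 58 f9 cb d6 c6 36 36 ∥ 7a 65 45 49.
Inner hash: sum = 88+249+203+214+198+54+54+122+101+69+73 = 1425 → 05 91.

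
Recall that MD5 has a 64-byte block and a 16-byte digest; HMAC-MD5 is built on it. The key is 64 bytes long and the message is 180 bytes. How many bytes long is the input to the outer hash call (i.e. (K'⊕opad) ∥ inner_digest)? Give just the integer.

80

Key is 64 ≤ 64 bytes, zero-padded: |K'| = 64.
Outer input = (K'⊕opad) ∥ H(inner) → 64 + 16 = 80 bytes.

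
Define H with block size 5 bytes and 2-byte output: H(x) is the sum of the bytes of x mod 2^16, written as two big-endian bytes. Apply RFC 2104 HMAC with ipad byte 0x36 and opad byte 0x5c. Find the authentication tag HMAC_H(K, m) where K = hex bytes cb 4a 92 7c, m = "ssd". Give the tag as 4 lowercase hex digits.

Key hex bytes cb 4a 92 7c is 4 bytes ≤ B = 5; zero-pad to 5 bytes: K' = cb 4a 92 7c 00.
K' ⊕ ipad = fd 7c a4 4a 36.  K' ⊕ opad = 97 16 ce 20 5c.
Inner input = (K'⊕ipad) ∥ m = fd 7c a4 4a 36 ∥ 73 73 64.
Inner hash: sum = 253+124+164+74+54+115+115+100 = 999 → 03 e7.
Outer input = (K'⊕opad) ∥ inner = 97 16 ce 20 5c ∥ 03 e7.
Outer hash (tag): sum = 151+22+206+32+92+3+231 = 737 → 02 e1.

02e1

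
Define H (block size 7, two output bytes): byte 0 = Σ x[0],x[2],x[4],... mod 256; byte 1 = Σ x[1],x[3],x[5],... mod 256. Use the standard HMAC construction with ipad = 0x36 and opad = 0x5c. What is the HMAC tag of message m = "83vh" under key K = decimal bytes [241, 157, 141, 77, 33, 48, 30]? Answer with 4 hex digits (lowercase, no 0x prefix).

179a

Key decimal bytes [241, 157, 141, 77, 33, 48, 30] = f1 9d 8d 4d 21 30 1e is exactly B = 7 bytes: K' = f1 9d 8d 4d 21 30 1e.
K' ⊕ ipad = c7 ab bb 7b 17 06 28.  K' ⊕ opad = ad c1 d1 11 7d 6c 42.
Inner input = (K'⊕ipad) ∥ m = c7 ab bb 7b 17 06 28 ∥ 38 33 76 68.
Inner hash: even-index sum = 604 mod 256 = 92; odd-index sum = 474 mod 256 = 218 → 5c da.
Outer input = (K'⊕opad) ∥ inner = ad c1 d1 11 7d 6c 42 ∥ 5c da.
Outer hash (tag): even-index sum = 791 mod 256 = 23; odd-index sum = 410 mod 256 = 154 → 17 9a.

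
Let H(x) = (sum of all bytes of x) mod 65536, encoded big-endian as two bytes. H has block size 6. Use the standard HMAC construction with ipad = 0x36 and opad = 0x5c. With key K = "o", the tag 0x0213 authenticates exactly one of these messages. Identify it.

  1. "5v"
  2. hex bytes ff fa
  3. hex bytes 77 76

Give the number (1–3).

1

Key "o" = 6f is 1 byte ≤ B = 6; zero-pad to 6 bytes: K' = 6f 00 00 00 00 00.
K' ⊕ ipad = 59 36 36 36 36 36; K' ⊕ opad = 33 5c 5c 5c 5c 5c.
m1: inner = H(59 36 36 36 36 36 35 76) = 02 12; tag = H(33 5c 5c 5c 5c 5c 02 12) = 0213 ← matches
m2: inner = H(59 36 36 36 36 36 ff fa) = 03 60; tag = H(33 5c 5c 5c 5c 5c 03 60) = 0262
m3: inner = H(59 36 36 36 36 36 77 76) = 02 54; tag = H(33 5c 5c 5c 5c 5c 02 54) = 0255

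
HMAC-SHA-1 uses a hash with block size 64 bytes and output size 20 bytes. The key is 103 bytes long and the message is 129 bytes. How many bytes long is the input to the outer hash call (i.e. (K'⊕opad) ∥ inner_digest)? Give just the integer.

Key is 103 > 64 bytes, so it is hashed to 20 bytes then zero-padded to 64: |K'| = 64.
Outer input = (K'⊕opad) ∥ H(inner) → 64 + 20 = 84 bytes.

84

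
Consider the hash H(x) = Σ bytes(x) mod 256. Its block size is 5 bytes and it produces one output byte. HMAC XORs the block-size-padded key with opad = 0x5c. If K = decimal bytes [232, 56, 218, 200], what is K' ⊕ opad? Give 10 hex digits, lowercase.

b46486945c

Key decimal bytes [232, 56, 218, 200] = e8 38 da c8 is 4 bytes ≤ B = 5; zero-pad to 5 bytes: K' = e8 38 da c8 00.
XOR each byte with 0x5c: e8⊕5c=b4, 38⊕5c=64, da⊕5c=86, c8⊕5c=94, 00⊕5c=5c.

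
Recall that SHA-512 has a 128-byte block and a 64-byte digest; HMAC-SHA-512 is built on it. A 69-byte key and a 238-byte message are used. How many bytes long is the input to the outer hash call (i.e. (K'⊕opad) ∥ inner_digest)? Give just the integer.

192

Key is 69 ≤ 128 bytes, zero-padded: |K'| = 128.
Outer input = (K'⊕opad) ∥ H(inner) → 128 + 64 = 192 bytes.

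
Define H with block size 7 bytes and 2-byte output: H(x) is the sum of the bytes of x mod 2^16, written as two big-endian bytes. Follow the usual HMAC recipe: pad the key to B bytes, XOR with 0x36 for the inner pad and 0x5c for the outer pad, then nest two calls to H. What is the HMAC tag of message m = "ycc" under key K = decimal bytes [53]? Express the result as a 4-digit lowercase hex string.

0319

Key decimal bytes [53] = 35 is 1 byte ≤ B = 7; zero-pad to 7 bytes: K' = 35 00 00 00 00 00 00.
K' ⊕ ipad = 03 36 36 36 36 36 36.  K' ⊕ opad = 69 5c 5c 5c 5c 5c 5c.
Inner input = (K'⊕ipad) ∥ m = 03 36 36 36 36 36 36 ∥ 79 63 63.
Inner hash: sum = 3+54+54+54+54+54+54+121+99+99 = 646 → 02 86.
Outer input = (K'⊕opad) ∥ inner = 69 5c 5c 5c 5c 5c 5c ∥ 02 86.
Outer hash (tag): sum = 105+92+92+92+92+92+92+2+134 = 793 → 03 19.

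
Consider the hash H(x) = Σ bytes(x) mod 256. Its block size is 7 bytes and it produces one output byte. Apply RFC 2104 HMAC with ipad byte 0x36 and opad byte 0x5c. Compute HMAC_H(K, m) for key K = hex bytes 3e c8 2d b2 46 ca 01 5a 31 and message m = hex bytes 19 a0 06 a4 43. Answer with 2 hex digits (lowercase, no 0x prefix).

a6

Key hex bytes 3e c8 2d b2 46 ca 01 5a 31 is 9 bytes > B = 7, so hash it first: H(key) = 81, then zero-pad to 7 bytes: K' = 81 00 00 00 00 00 00.
K' ⊕ ipad = b7 36 36 36 36 36 36.  K' ⊕ opad = dd 5c 5c 5c 5c 5c 5c.
Inner input = (K'⊕ipad) ∥ m = b7 36 36 36 36 36 36 ∥ 19 a0 06 a4 43.
Inner hash: sum = 183+54+54+54+54+54+54+25+160+6+164+67 = 929; mod 256 = 161 → a1.
Outer input = (K'⊕opad) ∥ inner = dd 5c 5c 5c 5c 5c 5c ∥ a1.
Outer hash (tag): sum = 221+92+92+92+92+92+92+161 = 934; mod 256 = 166 → a6.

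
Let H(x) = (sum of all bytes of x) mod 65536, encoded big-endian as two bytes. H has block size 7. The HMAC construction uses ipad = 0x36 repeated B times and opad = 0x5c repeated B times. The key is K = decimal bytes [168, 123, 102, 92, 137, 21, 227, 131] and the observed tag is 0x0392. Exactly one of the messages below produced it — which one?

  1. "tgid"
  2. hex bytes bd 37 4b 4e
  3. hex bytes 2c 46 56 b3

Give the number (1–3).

Key decimal bytes [168, 123, 102, 92, 137, 21, 227, 131] = a8 7b 66 5c 89 15 e3 83 is 8 bytes > B = 7, so hash it first: H(key) = 03 e9, then zero-pad to 7 bytes: K' = 03 e9 00 00 00 00 00.
K' ⊕ ipad = 35 df 36 36 36 36 36; K' ⊕ opad = 5f b5 5c 5c 5c 5c 5c.
m1: inner = H(35 df 36 36 36 36 36 74 67 69 64) = 03 ca; tag = H(5f b5 5c 5c 5c 5c 5c 03 ca) = 03ad
m2: inner = H(35 df 36 36 36 36 36 bd 37 4b 4e) = 03 af; tag = H(5f b5 5c 5c 5c 5c 5c 03 af) = 0392 ← matches
m3: inner = H(35 df 36 36 36 36 36 2c 46 56 b3) = 03 9d; tag = H(5f b5 5c 5c 5c 5c 5c 03 9d) = 0380

2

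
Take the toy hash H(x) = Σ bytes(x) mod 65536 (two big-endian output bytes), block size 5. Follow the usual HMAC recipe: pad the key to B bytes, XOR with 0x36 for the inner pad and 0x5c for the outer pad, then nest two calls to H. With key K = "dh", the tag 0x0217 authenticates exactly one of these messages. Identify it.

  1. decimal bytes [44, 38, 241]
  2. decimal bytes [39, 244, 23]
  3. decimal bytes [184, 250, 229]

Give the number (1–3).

Key "dh" = 64 68 is 2 bytes ≤ B = 5; zero-pad to 5 bytes: K' = 64 68 00 00 00.
K' ⊕ ipad = 52 5e 36 36 36; K' ⊕ opad = 38 34 5c 5c 5c.
m1: inner = H(52 5e 36 36 36 2c 26 f1) = 02 95; tag = H(38 34 5c 5c 5c 02 95) = 0217 ← matches
m2: inner = H(52 5e 36 36 36 27 f4 17) = 02 84; tag = H(38 34 5c 5c 5c 02 84) = 0206
m3: inner = H(52 5e 36 36 36 b8 fa e5) = 03 e9; tag = H(38 34 5c 5c 5c 03 e9) = 026c

1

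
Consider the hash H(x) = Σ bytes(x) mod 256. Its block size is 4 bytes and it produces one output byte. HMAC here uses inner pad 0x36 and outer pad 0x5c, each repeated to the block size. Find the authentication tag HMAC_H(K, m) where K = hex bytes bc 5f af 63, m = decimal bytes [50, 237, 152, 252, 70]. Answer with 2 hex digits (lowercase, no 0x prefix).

Key hex bytes bc 5f af 63 is exactly B = 4 bytes: K' = bc 5f af 63.
K' ⊕ ipad = 8a 69 99 55.  K' ⊕ opad = e0 03 f3 3f.
Inner input = (K'⊕ipad) ∥ m = 8a 69 99 55 ∥ 32 ed 98 fc 46.
Inner hash: sum = 138+105+153+85+50+237+152+252+70 = 1242; mod 256 = 218 → da.
Outer input = (K'⊕opad) ∥ inner = e0 03 f3 3f ∥ da.
Outer hash (tag): sum = 224+3+243+63+218 = 751; mod 256 = 239 → ef.

ef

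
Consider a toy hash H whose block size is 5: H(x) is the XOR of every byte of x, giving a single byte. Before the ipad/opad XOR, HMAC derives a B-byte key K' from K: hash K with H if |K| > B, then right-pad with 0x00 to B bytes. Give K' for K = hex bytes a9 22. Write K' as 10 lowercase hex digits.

a922000000

Key hex bytes a9 22 is 2 bytes ≤ B = 5; zero-pad to 5 bytes: K' = a9 22 00 00 00.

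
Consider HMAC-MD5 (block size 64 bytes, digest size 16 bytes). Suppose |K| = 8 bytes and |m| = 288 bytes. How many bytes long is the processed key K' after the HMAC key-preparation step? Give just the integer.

Key is 8 ≤ 64 bytes, zero-padded: |K'| = 64.

64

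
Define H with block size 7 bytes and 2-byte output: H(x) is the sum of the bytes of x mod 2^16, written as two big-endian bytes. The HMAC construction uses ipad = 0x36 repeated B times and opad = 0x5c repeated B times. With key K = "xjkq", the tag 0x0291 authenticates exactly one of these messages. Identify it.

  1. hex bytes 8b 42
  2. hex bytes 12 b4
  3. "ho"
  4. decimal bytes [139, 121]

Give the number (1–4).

Key "xjkq" = 78 6a 6b 71 is 4 bytes ≤ B = 7; zero-pad to 7 bytes: K' = 78 6a 6b 71 00 00 00.
K' ⊕ ipad = 4e 5c 5d 47 36 36 36; K' ⊕ opad = 24 36 37 2d 5c 5c 5c.
m1: inner = H(4e 5c 5d 47 36 36 36 8b 42) = 02 bd; tag = H(24 36 37 2d 5c 5c 5c 02 bd) = 0291 ← matches
m2: inner = H(4e 5c 5d 47 36 36 36 12 b4) = 02 b6; tag = H(24 36 37 2d 5c 5c 5c 02 b6) = 028a
m3: inner = H(4e 5c 5d 47 36 36 36 68 6f) = 02 c7; tag = H(24 36 37 2d 5c 5c 5c 02 c7) = 029b
m4: inner = H(4e 5c 5d 47 36 36 36 8b 79) = 02 f4; tag = H(24 36 37 2d 5c 5c 5c 02 f4) = 02c8

1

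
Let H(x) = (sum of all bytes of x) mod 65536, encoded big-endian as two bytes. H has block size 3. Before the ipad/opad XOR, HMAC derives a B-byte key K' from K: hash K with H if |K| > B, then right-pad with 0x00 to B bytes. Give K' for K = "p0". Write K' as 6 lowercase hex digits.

703000

Key "p0" = 70 30 is 2 bytes ≤ B = 3; zero-pad to 3 bytes: K' = 70 30 00.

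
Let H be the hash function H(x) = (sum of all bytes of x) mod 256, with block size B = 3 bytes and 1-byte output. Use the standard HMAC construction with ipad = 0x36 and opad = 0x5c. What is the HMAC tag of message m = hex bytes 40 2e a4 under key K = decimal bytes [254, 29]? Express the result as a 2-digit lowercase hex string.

Key decimal bytes [254, 29] = fe 1d is 2 bytes ≤ B = 3; zero-pad to 3 bytes: K' = fe 1d 00.
K' ⊕ ipad = c8 2b 36.  K' ⊕ opad = a2 41 5c.
Inner input = (K'⊕ipad) ∥ m = c8 2b 36 ∥ 40 2e a4.
Inner hash: sum = 200+43+54+64+46+164 = 571; mod 256 = 59 → 3b.
Outer input = (K'⊕opad) ∥ inner = a2 41 5c ∥ 3b.
Outer hash (tag): sum = 162+65+92+59 = 378; mod 256 = 122 → 7a.

7a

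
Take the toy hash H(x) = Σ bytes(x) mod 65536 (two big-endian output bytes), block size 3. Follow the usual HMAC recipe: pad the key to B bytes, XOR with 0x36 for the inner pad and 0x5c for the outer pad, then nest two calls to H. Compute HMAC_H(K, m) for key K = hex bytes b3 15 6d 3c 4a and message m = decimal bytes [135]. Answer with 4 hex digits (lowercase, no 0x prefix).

Key hex bytes b3 15 6d 3c 4a is 5 bytes > B = 3, so hash it first: H(key) = 01 bb, then zero-pad to 3 bytes: K' = 01 bb 00.
K' ⊕ ipad = 37 8d 36.  K' ⊕ opad = 5d e7 5c.
Inner input = (K'⊕ipad) ∥ m = 37 8d 36 ∥ 87.
Inner hash: sum = 55+141+54+135 = 385 → 01 81.
Outer input = (K'⊕opad) ∥ inner = 5d e7 5c ∥ 01 81.
Outer hash (tag): sum = 93+231+92+1+129 = 546 → 02 22.

0222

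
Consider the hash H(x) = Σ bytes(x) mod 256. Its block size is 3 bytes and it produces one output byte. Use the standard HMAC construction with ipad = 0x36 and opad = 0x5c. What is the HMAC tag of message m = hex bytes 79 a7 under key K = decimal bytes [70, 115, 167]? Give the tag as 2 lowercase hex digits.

Key decimal bytes [70, 115, 167] = 46 73 a7 is exactly B = 3 bytes: K' = 46 73 a7.
K' ⊕ ipad = 70 45 91.  K' ⊕ opad = 1a 2f fb.
Inner input = (K'⊕ipad) ∥ m = 70 45 91 ∥ 79 a7.
Inner hash: sum = 112+69+145+121+167 = 614; mod 256 = 102 → 66.
Outer input = (K'⊕opad) ∥ inner = 1a 2f fb ∥ 66.
Outer hash (tag): sum = 26+47+251+102 = 426; mod 256 = 170 → aa.

aa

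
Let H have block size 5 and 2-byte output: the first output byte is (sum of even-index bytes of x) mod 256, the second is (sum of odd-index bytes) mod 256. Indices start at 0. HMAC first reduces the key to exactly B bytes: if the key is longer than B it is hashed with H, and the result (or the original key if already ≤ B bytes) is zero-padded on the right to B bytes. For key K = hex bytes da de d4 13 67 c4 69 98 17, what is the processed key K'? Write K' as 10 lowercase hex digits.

954d000000

|K| = 9 > B = 5, so first hash the key.
H(K): even-index sum = 661 mod 256 = 149; odd-index sum = 589 mod 256 = 77 → 95 4d.
Zero-pad H(K) = 95 4d to 5 bytes: K' = 95 4d 00 00 00.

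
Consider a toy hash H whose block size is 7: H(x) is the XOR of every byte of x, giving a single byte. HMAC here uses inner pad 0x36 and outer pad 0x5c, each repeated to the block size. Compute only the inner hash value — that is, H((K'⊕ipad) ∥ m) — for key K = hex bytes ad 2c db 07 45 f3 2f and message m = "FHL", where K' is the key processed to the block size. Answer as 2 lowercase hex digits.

b0

Key hex bytes ad 2c db 07 45 f3 2f is exactly B = 7 bytes: K' = ad 2c db 07 45 f3 2f.
K' ⊕ ipad = 9b 1a ed 31 73 c5 19.
Inner input = 9b 1a ed 31 73 c5 19 ∥ 46 48 4c.
Inner hash: XOR 9b⊕1a⊕ed⊕31⊕73⊕c5⊕19⊕46⊕48⊕4c = b0.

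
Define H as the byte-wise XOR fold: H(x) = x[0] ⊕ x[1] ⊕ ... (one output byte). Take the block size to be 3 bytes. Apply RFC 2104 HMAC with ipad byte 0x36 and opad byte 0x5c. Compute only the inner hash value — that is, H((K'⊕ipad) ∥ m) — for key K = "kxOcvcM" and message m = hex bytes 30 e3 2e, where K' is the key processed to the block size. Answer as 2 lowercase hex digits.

ac

Key "kxOcvcM" = 6b 78 4f 63 76 63 4d is 7 bytes > B = 3, so hash it first: H(key) = 67, then zero-pad to 3 bytes: K' = 67 00 00.
K' ⊕ ipad = 51 36 36.
Inner input = 51 36 36 ∥ 30 e3 2e.
Inner hash: XOR 51⊕36⊕36⊕30⊕e3⊕2e = ac.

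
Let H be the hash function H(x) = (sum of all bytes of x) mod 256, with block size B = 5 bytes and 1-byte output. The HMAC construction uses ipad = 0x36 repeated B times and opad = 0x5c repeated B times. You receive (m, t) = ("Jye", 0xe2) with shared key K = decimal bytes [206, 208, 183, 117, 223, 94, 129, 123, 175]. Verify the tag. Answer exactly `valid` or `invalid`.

valid

Key decimal bytes [206, 208, 183, 117, 223, 94, 129, 123, 175] = ce d0 b7 75 df 5e 81 7b af is 9 bytes > B = 5, so hash it first: H(key) = b2, then zero-pad to 5 bytes: K' = b2 00 00 00 00.
K' ⊕ ipad = 84 36 36 36 36; K' ⊕ opad = ee 5c 5c 5c 5c.
Inner hash: sum = 132+54+54+54+54+74+121+101 = 644; mod 256 = 132 → 84.
Outer hash (recomputed tag): sum = 238+92+92+92+92+132 = 738; mod 256 = 226 → e2.
Recomputed tag = e2; claimed = e2 → match.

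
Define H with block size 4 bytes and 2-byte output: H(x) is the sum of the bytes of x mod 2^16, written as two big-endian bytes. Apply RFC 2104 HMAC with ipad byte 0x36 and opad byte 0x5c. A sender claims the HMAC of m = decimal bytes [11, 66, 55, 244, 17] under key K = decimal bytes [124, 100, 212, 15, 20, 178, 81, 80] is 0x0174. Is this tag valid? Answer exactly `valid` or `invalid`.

Key decimal bytes [124, 100, 212, 15, 20, 178, 81, 80] = 7c 64 d4 0f 14 b2 51 50 is 8 bytes > B = 4, so hash it first: H(key) = 03 2a, then zero-pad to 4 bytes: K' = 03 2a 00 00.
K' ⊕ ipad = 35 1c 36 36; K' ⊕ opad = 5f 76 5c 5c.
Inner hash: sum = 53+28+54+54+11+66+55+244+17 = 582 → 02 46.
Outer hash (recomputed tag): sum = 95+118+92+92+2+70 = 469 → 01 d5.
Recomputed tag = 01d5; claimed = 0174 → mismatch.

invalid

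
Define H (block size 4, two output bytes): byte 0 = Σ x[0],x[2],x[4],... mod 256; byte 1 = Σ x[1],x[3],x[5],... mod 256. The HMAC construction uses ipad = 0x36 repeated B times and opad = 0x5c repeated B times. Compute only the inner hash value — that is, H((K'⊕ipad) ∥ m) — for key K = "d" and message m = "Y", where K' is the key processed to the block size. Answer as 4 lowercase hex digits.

Key "d" = 64 is 1 byte ≤ B = 4; zero-pad to 4 bytes: K' = 64 00 00 00.
K' ⊕ ipad = 52 36 36 36.
Inner input = 52 36 36 36 ∥ 59.
Inner hash: even-index sum = 225 mod 256 = 225; odd-index sum = 108 mod 256 = 108 → e1 6c.

e16c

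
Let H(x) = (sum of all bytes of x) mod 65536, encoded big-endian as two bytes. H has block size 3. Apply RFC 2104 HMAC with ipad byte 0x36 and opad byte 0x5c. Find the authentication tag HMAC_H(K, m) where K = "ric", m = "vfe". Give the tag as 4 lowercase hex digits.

00dd

Key "ric" = 72 69 63 is exactly B = 3 bytes: K' = 72 69 63.
K' ⊕ ipad = 44 5f 55.  K' ⊕ opad = 2e 35 3f.
Inner input = (K'⊕ipad) ∥ m = 44 5f 55 ∥ 76 66 65.
Inner hash: sum = 68+95+85+118+102+101 = 569 → 02 39.
Outer input = (K'⊕opad) ∥ inner = 2e 35 3f ∥ 02 39.
Outer hash (tag): sum = 46+53+63+2+57 = 221 → 00 dd.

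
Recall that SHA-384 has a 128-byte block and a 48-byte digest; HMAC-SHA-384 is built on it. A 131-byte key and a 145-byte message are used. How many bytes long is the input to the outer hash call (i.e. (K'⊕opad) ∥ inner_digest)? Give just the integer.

Key is 131 > 128 bytes, so it is hashed to 48 bytes then zero-padded to 128: |K'| = 128.
Outer input = (K'⊕opad) ∥ H(inner) → 128 + 48 = 176 bytes.

176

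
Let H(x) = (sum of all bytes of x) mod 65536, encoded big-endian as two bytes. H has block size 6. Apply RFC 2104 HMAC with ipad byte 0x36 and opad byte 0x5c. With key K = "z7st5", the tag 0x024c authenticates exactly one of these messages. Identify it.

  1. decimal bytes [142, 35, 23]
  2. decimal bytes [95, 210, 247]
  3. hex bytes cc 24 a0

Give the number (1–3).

Key "z7st5" = 7a 37 73 74 35 is 5 bytes ≤ B = 6; zero-pad to 6 bytes: K' = 7a 37 73 74 35 00.
K' ⊕ ipad = 4c 01 45 42 03 36; K' ⊕ opad = 26 6b 2f 28 69 5c.
m1: inner = H(4c 01 45 42 03 36 8e 23 17) = 01 d5; tag = H(26 6b 2f 28 69 5c 01 d5) = 0283
m2: inner = H(4c 01 45 42 03 36 5f d2 f7) = 03 35; tag = H(26 6b 2f 28 69 5c 03 35) = 01e5
m3: inner = H(4c 01 45 42 03 36 cc 24 a0) = 02 9d; tag = H(26 6b 2f 28 69 5c 02 9d) = 024c ← matches

3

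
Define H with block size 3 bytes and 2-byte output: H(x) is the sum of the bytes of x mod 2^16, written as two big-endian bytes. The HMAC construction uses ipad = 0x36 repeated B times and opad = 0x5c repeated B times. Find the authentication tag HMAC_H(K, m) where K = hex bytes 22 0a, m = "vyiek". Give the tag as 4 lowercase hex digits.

01e0

Key hex bytes 22 0a is 2 bytes ≤ B = 3; zero-pad to 3 bytes: K' = 22 0a 00.
K' ⊕ ipad = 14 3c 36.  K' ⊕ opad = 7e 56 5c.
Inner input = (K'⊕ipad) ∥ m = 14 3c 36 ∥ 76 79 69 65 6b.
Inner hash: sum = 20+60+54+118+121+105+101+107 = 686 → 02 ae.
Outer input = (K'⊕opad) ∥ inner = 7e 56 5c ∥ 02 ae.
Outer hash (tag): sum = 126+86+92+2+174 = 480 → 01 e0.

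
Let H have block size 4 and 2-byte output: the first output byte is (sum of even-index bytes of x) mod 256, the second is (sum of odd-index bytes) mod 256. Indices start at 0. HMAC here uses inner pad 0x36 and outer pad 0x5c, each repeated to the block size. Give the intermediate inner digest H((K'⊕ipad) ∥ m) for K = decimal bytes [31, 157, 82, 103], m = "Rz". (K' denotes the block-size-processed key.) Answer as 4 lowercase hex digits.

df76

Key decimal bytes [31, 157, 82, 103] = 1f 9d 52 67 is exactly B = 4 bytes: K' = 1f 9d 52 67.
K' ⊕ ipad = 29 ab 64 51.
Inner input = 29 ab 64 51 ∥ 52 7a.
Inner hash: even-index sum = 223 mod 256 = 223; odd-index sum = 374 mod 256 = 118 → df 76.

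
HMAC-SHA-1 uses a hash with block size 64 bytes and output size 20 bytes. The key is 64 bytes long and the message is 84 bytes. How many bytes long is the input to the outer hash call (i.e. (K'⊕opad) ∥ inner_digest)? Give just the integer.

Key is 64 ≤ 64 bytes, zero-padded: |K'| = 64.
Outer input = (K'⊕opad) ∥ H(inner) → 64 + 20 = 84 bytes.

84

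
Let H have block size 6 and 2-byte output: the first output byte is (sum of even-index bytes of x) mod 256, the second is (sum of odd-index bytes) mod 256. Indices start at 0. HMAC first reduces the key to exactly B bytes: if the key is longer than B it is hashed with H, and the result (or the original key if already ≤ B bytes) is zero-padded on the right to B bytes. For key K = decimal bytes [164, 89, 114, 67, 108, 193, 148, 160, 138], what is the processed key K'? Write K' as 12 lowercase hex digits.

a0fd00000000

|K| = 9 > B = 6, so first hash the key.
H(K): even-index sum = 672 mod 256 = 160; odd-index sum = 509 mod 256 = 253 → a0 fd.
Zero-pad H(K) = a0 fd to 6 bytes: K' = a0 fd 00 00 00 00.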